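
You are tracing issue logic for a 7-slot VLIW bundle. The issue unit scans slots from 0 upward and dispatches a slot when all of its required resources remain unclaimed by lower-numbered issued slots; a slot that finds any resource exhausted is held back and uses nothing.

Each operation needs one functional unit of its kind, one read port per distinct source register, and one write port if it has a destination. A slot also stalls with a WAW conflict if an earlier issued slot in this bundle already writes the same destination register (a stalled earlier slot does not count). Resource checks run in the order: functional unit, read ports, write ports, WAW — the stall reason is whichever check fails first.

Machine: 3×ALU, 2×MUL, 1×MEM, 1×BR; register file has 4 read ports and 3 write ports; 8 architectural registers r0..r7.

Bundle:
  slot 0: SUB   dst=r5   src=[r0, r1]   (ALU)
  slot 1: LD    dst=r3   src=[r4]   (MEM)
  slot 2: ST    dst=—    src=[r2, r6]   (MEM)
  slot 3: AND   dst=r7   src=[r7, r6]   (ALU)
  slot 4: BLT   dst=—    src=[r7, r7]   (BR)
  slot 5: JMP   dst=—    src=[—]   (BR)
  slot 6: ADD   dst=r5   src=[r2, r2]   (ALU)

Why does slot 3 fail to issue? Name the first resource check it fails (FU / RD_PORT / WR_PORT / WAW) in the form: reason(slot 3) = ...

(0) want 1×ALU +2rd +1wr — yes → AL2|MU2|ME1|BR1|rd2|wr2
(1) want 1×MEM +1rd +1wr — yes → AL2|MU2|ME0|BR1|rd1|wr1
(2) want 1×MEM +2rd +0wr — FU → AL2|MU2|ME0|BR1|rd1|wr1
(3) want 1×ALU +2rd +1wr — RD_PORT → AL2|MU2|ME0|BR1|rd1|wr1
(4) want 1×BR +1rd +0wr — yes → AL2|MU2|ME0|BR0|rd0|wr1
(5) want 1×BR +0rd +0wr — FU → AL2|MU2|ME0|BR0|rd0|wr1
(6) want 1×ALU +1rd +1wr — RD_PORT → AL2|MU2|ME0|BR0|rd0|wr1

reason(slot 3) = RD_PORT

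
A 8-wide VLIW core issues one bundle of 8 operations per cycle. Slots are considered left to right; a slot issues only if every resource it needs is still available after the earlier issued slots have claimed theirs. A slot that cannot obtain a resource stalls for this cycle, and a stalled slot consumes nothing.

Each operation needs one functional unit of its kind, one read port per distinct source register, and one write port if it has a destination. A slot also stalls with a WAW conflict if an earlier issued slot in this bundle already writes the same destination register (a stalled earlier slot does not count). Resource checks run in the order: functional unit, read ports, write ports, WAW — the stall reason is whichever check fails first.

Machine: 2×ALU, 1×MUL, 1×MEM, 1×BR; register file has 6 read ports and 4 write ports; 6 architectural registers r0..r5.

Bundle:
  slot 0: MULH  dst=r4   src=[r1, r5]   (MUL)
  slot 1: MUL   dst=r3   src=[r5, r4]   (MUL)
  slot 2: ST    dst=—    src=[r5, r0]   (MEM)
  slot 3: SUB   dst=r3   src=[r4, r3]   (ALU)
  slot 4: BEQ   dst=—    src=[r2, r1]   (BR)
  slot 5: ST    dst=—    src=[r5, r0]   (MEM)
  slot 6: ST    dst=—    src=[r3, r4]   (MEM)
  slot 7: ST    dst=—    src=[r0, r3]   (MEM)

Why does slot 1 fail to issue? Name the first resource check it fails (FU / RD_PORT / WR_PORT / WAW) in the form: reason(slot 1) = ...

reason(slot 1) = FU

slot 0 (MUL): ISSUE — free A2,Mu0,Ld1,B1 rp4 wp3
slot 1 (MUL): stall FU — free A2,Mu0,Ld1,B1 rp4 wp3
slot 2 (MEM): ISSUE — free A2,Mu0,Ld0,B1 rp2 wp3
slot 3 (ALU): ISSUE — free A1,Mu0,Ld0,B1 rp0 wp2
slot 4 (BR): stall RD_PORT — free A1,Mu0,Ld0,B1 rp0 wp2
slot 5 (MEM): stall FU — free A1,Mu0,Ld0,B1 rp0 wp2
slot 6 (MEM): stall FU — free A1,Mu0,Ld0,B1 rp0 wp2
slot 7 (MEM): stall FU — free A1,Mu0,Ld0,B1 rp0 wp2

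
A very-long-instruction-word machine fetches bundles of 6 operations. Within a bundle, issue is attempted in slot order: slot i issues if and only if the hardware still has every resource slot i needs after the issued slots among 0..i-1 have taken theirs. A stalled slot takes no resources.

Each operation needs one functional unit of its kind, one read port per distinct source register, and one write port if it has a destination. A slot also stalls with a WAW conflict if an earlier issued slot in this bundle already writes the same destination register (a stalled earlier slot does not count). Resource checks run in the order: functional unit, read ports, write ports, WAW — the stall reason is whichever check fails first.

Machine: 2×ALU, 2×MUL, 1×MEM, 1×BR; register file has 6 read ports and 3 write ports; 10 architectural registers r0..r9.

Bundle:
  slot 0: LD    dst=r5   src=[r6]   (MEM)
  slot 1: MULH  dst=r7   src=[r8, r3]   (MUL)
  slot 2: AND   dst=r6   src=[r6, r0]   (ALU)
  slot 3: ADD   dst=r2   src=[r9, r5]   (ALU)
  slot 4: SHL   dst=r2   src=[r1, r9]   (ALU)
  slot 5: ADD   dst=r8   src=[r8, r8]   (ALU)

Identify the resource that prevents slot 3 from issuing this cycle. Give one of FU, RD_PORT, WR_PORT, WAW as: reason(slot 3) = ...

[0] MEM needs rd=1 wr=1: ok; after: ALU=2 MUL=2 MEM=0 BR=1, R=5, W=2
[1] MUL needs rd=2 wr=1: ok; after: ALU=2 MUL=1 MEM=0 BR=1, R=3, W=1
[2] ALU needs rd=2 wr=1: ok; after: ALU=1 MUL=1 MEM=0 BR=1, R=1, W=0
[3] ALU needs rd=2 wr=1: RD_PORT; after: ALU=1 MUL=1 MEM=0 BR=1, R=1, W=0
[4] ALU needs rd=2 wr=1: RD_PORT; after: ALU=1 MUL=1 MEM=0 BR=1, R=1, W=0
[5] ALU needs rd=1 wr=1: WR_PORT; after: ALU=1 MUL=1 MEM=0 BR=1, R=1, W=0

reason(slot 3) = RD_PORT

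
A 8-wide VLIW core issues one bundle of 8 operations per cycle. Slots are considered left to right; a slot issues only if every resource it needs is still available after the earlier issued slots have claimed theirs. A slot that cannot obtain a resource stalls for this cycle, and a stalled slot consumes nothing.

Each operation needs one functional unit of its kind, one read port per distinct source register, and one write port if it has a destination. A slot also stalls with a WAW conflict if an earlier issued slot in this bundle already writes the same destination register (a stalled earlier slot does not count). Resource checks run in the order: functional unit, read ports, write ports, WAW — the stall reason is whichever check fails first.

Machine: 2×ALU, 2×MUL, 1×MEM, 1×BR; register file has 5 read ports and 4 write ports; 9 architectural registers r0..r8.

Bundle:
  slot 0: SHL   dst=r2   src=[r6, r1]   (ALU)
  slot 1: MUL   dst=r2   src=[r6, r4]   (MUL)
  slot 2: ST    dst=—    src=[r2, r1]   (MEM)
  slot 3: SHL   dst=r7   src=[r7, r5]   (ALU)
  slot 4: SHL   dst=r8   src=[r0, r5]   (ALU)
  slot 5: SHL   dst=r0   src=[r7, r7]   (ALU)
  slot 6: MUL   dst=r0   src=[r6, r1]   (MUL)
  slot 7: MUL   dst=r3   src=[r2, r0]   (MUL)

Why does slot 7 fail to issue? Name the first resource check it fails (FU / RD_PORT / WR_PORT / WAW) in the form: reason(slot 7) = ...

reason(slot 7) = RD_PORT

[0] ALU needs rd=2 wr=1: ok; after: ALU=1 MUL=2 MEM=1 BR=1, R=3, W=3
[1] MUL needs rd=2 wr=1: WAW; after: ALU=1 MUL=2 MEM=1 BR=1, R=3, W=3
[2] MEM needs rd=2 wr=0: ok; after: ALU=1 MUL=2 MEM=0 BR=1, R=1, W=3
[3] ALU needs rd=2 wr=1: RD_PORT; after: ALU=1 MUL=2 MEM=0 BR=1, R=1, W=3
[4] ALU needs rd=2 wr=1: RD_PORT; after: ALU=1 MUL=2 MEM=0 BR=1, R=1, W=3
[5] ALU needs rd=1 wr=1: ok; after: ALU=0 MUL=2 MEM=0 BR=1, R=0, W=2
[6] MUL needs rd=2 wr=1: RD_PORT; after: ALU=0 MUL=2 MEM=0 BR=1, R=0, W=2
[7] MUL needs rd=2 wr=1: RD_PORT; after: ALU=0 MUL=2 MEM=0 BR=1, R=0, W=2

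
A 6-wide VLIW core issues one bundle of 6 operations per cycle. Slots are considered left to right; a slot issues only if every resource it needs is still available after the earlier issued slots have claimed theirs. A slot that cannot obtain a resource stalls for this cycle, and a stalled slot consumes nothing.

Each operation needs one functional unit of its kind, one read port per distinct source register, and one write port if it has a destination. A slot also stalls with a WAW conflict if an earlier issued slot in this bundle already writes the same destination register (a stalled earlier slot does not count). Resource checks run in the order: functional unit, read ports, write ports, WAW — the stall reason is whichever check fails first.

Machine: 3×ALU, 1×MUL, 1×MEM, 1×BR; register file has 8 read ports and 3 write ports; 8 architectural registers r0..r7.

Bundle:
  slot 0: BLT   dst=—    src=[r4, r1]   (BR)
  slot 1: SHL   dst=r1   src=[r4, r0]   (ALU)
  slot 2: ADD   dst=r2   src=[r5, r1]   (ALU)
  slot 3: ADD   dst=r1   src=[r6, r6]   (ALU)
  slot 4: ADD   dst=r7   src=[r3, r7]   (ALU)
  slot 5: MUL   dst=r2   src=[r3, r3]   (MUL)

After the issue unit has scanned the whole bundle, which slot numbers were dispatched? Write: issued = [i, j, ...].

issued = [0, 1, 2, 4]

  0. BR ⇒ go  {3A/1Mu/1Ld/0B | 6r 3w}
  1. ALU→r1 ⇒ go  {2A/1Mu/1Ld/0B | 4r 2w}
  2. ALU→r2 ⇒ go  {1A/1Mu/1Ld/0B | 2r 1w}
  3. ALU→r1 ⇒ no(WAW)  {1A/1Mu/1Ld/0B | 2r 1w}
  4. ALU→r7 ⇒ go  {0A/1Mu/1Ld/0B | 0r 0w}
  5. MUL→r2 ⇒ no(RD_PORT)  {0A/1Mu/1Ld/0B | 0r 0w}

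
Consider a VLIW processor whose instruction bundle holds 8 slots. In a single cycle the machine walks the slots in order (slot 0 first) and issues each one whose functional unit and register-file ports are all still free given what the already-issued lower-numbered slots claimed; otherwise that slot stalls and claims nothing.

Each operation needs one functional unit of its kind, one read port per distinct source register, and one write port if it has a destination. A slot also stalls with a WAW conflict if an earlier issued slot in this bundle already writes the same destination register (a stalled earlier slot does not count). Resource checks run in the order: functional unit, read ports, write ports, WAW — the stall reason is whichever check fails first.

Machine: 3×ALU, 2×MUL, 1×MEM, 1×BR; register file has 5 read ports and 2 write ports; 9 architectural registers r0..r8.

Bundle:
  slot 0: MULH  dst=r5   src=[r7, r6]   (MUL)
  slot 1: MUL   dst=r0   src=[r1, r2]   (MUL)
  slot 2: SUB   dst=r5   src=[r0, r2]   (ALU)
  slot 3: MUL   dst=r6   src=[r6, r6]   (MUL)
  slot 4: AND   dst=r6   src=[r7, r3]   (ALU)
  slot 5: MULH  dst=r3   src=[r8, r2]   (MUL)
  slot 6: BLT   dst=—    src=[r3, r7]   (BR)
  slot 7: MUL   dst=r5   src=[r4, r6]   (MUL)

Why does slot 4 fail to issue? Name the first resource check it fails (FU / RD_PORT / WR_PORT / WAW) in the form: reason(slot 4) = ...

reason(slot 4) = RD_PORT

slot 0 (MUL): ISSUE — free A3,Mu1,Ld1,B1 rp3 wp1
slot 1 (MUL): ISSUE — free A3,Mu0,Ld1,B1 rp1 wp0
slot 2 (ALU): stall RD_PORT — free A3,Mu0,Ld1,B1 rp1 wp0
slot 3 (MUL): stall FU — free A3,Mu0,Ld1,B1 rp1 wp0
slot 4 (ALU): stall RD_PORT — free A3,Mu0,Ld1,B1 rp1 wp0
slot 5 (MUL): stall FU — free A3,Mu0,Ld1,B1 rp1 wp0
slot 6 (BR): stall RD_PORT — free A3,Mu0,Ld1,B1 rp1 wp0
slot 7 (MUL): stall FU — free A3,Mu0,Ld1,B1 rp1 wp0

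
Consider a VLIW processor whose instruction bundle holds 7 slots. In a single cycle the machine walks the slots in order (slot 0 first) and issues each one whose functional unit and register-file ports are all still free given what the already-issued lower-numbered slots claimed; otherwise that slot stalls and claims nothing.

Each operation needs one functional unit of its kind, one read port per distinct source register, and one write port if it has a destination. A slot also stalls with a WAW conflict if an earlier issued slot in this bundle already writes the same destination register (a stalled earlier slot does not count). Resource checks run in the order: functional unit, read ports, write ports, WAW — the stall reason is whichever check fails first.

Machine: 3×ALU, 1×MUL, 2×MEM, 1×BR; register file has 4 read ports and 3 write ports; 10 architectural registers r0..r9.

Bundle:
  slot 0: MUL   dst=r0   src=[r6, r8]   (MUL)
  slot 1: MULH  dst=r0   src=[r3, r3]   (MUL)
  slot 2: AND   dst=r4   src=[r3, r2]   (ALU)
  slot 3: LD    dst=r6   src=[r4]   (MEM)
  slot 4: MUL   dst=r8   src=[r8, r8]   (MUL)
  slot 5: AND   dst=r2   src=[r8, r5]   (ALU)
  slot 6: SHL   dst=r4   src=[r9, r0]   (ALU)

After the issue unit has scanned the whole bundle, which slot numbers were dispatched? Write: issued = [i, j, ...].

  0. MUL→r0 ⇒ go  {3A/0Mu/2Ld/1B | 2r 2w}
  1. MUL→r0 ⇒ no(FU)  {3A/0Mu/2Ld/1B | 2r 2w}
  2. ALU→r4 ⇒ go  {2A/0Mu/2Ld/1B | 0r 1w}
  3. MEM→r6 ⇒ no(RD_PORT)  {2A/0Mu/2Ld/1B | 0r 1w}
  4. MUL→r8 ⇒ no(FU)  {2A/0Mu/2Ld/1B | 0r 1w}
  5. ALU→r2 ⇒ no(RD_PORT)  {2A/0Mu/2Ld/1B | 0r 1w}
  6. ALU→r4 ⇒ no(RD_PORT)  {2A/0Mu/2Ld/1B | 0r 1w}

issued = [0, 2]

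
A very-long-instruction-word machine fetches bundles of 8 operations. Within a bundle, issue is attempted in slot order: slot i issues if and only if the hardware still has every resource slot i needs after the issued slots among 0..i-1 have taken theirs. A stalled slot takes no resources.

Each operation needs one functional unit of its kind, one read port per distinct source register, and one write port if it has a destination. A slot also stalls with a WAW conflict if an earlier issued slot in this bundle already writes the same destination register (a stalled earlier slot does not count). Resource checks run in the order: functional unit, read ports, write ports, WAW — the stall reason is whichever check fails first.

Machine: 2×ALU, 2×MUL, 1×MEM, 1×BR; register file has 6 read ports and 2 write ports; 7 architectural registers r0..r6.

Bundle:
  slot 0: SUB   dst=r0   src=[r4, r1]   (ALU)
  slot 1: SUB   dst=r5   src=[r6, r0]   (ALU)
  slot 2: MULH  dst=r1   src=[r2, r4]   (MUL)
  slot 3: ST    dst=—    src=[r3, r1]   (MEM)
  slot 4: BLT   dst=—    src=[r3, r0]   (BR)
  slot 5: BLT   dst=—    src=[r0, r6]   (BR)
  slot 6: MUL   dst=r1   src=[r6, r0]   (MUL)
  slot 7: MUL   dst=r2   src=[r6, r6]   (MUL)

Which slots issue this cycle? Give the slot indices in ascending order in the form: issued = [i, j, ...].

issued = [0, 1, 3]

slot 0 (ALU): ISSUE — free A1,Mu2,Ld1,B1 rp4 wp1
slot 1 (ALU): ISSUE — free A0,Mu2,Ld1,B1 rp2 wp0
slot 2 (MUL): stall WR_PORT — free A0,Mu2,Ld1,B1 rp2 wp0
slot 3 (MEM): ISSUE — free A0,Mu2,Ld0,B1 rp0 wp0
slot 4 (BR): stall RD_PORT — free A0,Mu2,Ld0,B1 rp0 wp0
slot 5 (BR): stall RD_PORT — free A0,Mu2,Ld0,B1 rp0 wp0
slot 6 (MUL): stall RD_PORT — free A0,Mu2,Ld0,B1 rp0 wp0
slot 7 (MUL): stall RD_PORT — free A0,Mu2,Ld0,B1 rp0 wp0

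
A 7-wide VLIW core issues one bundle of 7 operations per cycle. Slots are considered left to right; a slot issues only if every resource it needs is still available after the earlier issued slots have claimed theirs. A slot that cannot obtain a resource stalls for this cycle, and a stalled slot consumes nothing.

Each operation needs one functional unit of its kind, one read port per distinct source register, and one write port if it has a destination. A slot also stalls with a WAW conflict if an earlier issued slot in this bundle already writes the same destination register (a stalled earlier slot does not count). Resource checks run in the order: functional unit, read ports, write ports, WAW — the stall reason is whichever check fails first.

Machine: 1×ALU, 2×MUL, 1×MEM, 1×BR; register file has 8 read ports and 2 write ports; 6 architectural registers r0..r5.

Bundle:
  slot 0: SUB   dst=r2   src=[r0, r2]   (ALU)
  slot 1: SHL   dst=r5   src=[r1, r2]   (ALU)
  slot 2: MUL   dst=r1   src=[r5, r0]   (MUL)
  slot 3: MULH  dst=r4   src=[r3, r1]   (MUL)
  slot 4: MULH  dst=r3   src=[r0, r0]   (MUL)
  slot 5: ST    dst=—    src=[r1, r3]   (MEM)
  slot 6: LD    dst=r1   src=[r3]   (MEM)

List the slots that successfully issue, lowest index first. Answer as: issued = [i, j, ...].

issued = [0, 2, 5]

[0] ALU needs rd=2 wr=1: ok; after: ALU=0 MUL=2 MEM=1 BR=1, R=6, W=1
[1] ALU needs rd=2 wr=1: FU; after: ALU=0 MUL=2 MEM=1 BR=1, R=6, W=1
[2] MUL needs rd=2 wr=1: ok; after: ALU=0 MUL=1 MEM=1 BR=1, R=4, W=0
[3] MUL needs rd=2 wr=1: WR_PORT; after: ALU=0 MUL=1 MEM=1 BR=1, R=4, W=0
[4] MUL needs rd=1 wr=1: WR_PORT; after: ALU=0 MUL=1 MEM=1 BR=1, R=4, W=0
[5] MEM needs rd=2 wr=0: ok; after: ALU=0 MUL=1 MEM=0 BR=1, R=2, W=0
[6] MEM needs rd=1 wr=1: FU; after: ALU=0 MUL=1 MEM=0 BR=1, R=2, W=0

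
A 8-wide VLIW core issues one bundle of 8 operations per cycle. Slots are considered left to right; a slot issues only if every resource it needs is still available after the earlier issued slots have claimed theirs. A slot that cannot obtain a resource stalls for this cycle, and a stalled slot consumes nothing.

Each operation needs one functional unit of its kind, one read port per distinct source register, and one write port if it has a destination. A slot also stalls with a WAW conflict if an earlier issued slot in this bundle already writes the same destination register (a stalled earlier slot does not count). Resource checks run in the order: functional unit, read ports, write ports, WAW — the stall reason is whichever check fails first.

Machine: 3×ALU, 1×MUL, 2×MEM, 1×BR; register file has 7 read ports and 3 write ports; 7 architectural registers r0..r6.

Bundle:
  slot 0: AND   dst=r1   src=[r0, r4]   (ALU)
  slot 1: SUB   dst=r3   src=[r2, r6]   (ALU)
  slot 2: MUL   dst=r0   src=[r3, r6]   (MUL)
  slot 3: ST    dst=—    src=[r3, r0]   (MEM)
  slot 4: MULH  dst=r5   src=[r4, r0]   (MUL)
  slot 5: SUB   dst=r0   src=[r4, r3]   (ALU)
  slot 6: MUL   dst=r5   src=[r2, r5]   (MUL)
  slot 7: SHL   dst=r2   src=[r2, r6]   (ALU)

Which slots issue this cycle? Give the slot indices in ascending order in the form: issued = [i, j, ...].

issued = [0, 1, 2]

  0. ALU→r1 ⇒ go  {2A/1Mu/2Ld/1B | 5r 2w}
  1. ALU→r3 ⇒ go  {1A/1Mu/2Ld/1B | 3r 1w}
  2. MUL→r0 ⇒ go  {1A/0Mu/2Ld/1B | 1r 0w}
  3. MEM ⇒ no(RD_PORT)  {1A/0Mu/2Ld/1B | 1r 0w}
  4. MUL→r5 ⇒ no(FU)  {1A/0Mu/2Ld/1B | 1r 0w}
  5. ALU→r0 ⇒ no(RD_PORT)  {1A/0Mu/2Ld/1B | 1r 0w}
  6. MUL→r5 ⇒ no(FU)  {1A/0Mu/2Ld/1B | 1r 0w}
  7. ALU→r2 ⇒ no(RD_PORT)  {1A/0Mu/2Ld/1B | 1r 0w}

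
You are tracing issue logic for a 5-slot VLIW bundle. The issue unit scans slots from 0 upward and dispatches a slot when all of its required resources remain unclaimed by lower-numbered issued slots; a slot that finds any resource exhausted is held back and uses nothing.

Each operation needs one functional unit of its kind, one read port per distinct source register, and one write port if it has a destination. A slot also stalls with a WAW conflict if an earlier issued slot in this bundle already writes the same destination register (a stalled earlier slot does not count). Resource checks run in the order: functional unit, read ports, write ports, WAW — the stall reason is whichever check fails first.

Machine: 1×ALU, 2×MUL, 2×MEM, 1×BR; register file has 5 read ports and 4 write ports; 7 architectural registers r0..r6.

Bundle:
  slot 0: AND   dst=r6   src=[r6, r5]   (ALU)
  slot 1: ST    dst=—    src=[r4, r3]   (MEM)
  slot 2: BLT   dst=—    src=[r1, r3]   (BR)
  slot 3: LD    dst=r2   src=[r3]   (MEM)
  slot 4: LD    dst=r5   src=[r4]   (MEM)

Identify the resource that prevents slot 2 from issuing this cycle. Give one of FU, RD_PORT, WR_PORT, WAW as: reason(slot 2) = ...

reason(slot 2) = RD_PORT

slot 0 (ALU): ISSUE — free A0,Mu2,Ld2,B1 rp3 wp3
slot 1 (MEM): ISSUE — free A0,Mu2,Ld1,B1 rp1 wp3
slot 2 (BR): stall RD_PORT — free A0,Mu2,Ld1,B1 rp1 wp3
slot 3 (MEM): ISSUE — free A0,Mu2,Ld0,B1 rp0 wp2
slot 4 (MEM): stall FU — free A0,Mu2,Ld0,B1 rp0 wp2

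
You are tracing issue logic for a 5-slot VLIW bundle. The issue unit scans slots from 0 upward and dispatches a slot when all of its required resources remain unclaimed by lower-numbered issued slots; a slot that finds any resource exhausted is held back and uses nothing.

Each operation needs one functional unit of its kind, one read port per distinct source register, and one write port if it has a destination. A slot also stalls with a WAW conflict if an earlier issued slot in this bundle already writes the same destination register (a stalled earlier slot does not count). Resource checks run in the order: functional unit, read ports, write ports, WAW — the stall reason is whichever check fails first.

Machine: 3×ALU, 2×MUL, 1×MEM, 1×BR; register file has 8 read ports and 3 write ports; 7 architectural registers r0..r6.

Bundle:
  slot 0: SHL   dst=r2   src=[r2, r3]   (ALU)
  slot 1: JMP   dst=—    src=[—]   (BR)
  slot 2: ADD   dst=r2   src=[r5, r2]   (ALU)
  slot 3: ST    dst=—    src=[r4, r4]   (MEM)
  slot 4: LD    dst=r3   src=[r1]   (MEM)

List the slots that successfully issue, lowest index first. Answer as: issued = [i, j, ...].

issued = [0, 1, 3]

(0) want 1×ALU +2rd +1wr — yes → AL2|MU2|ME1|BR1|rd6|wr2
(1) want 1×BR +0rd +0wr — yes → AL2|MU2|ME1|BR0|rd6|wr2
(2) want 1×ALU +2rd +1wr — WAW → AL2|MU2|ME1|BR0|rd6|wr2
(3) want 1×MEM +1rd +0wr — yes → AL2|MU2|ME0|BR0|rd5|wr2
(4) want 1×MEM +1rd +1wr — FU → AL2|MU2|ME0|BR0|rd5|wr2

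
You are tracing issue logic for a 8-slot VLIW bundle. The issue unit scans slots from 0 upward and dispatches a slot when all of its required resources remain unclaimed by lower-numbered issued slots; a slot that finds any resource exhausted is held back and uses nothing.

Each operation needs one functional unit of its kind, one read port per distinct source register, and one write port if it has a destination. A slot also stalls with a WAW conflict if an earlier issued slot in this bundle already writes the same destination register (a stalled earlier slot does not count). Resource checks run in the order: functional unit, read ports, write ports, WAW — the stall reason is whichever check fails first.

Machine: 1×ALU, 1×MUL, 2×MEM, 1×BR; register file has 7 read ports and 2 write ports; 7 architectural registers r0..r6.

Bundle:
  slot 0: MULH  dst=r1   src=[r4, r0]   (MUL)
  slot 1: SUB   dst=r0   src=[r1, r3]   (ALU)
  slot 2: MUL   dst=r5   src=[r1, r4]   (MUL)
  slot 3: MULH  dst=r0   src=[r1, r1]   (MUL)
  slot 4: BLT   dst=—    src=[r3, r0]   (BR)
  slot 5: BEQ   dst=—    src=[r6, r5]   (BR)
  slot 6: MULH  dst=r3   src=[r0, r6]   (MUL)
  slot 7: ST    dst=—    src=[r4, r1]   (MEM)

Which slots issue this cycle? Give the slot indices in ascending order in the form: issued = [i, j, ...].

slot 0 (MUL): ISSUE — free A1,Mu0,Ld2,B1 rp5 wp1
slot 1 (ALU): ISSUE — free A0,Mu0,Ld2,B1 rp3 wp0
slot 2 (MUL): stall FU — free A0,Mu0,Ld2,B1 rp3 wp0
slot 3 (MUL): stall FU — free A0,Mu0,Ld2,B1 rp3 wp0
slot 4 (BR): ISSUE — free A0,Mu0,Ld2,B0 rp1 wp0
slot 5 (BR): stall FU — free A0,Mu0,Ld2,B0 rp1 wp0
slot 6 (MUL): stall FU — free A0,Mu0,Ld2,B0 rp1 wp0
slot 7 (MEM): stall RD_PORT — free A0,Mu0,Ld2,B0 rp1 wp0

issued = [0, 1, 4]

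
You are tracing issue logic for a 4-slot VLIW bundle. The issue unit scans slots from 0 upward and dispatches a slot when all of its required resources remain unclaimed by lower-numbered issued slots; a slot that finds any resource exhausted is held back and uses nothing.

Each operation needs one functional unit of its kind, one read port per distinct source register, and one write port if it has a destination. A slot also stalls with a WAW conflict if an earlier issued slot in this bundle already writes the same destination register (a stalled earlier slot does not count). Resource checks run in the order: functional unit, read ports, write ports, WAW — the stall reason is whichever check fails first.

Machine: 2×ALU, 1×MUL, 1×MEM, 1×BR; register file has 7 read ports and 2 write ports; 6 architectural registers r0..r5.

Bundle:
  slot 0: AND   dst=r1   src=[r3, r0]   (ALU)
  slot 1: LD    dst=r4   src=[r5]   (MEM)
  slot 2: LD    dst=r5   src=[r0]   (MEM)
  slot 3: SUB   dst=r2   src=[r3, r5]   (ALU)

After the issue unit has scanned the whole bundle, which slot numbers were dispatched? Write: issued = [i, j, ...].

(0) want 1×ALU +2rd +1wr — yes → AL1|MU1|ME1|BR1|rd5|wr1
(1) want 1×MEM +1rd +1wr — yes → AL1|MU1|ME0|BR1|rd4|wr0
(2) want 1×MEM +1rd +1wr — FU → AL1|MU1|ME0|BR1|rd4|wr0
(3) want 1×ALU +2rd +1wr — WR_PORT → AL1|MU1|ME0|BR1|rd4|wr0

issued = [0, 1]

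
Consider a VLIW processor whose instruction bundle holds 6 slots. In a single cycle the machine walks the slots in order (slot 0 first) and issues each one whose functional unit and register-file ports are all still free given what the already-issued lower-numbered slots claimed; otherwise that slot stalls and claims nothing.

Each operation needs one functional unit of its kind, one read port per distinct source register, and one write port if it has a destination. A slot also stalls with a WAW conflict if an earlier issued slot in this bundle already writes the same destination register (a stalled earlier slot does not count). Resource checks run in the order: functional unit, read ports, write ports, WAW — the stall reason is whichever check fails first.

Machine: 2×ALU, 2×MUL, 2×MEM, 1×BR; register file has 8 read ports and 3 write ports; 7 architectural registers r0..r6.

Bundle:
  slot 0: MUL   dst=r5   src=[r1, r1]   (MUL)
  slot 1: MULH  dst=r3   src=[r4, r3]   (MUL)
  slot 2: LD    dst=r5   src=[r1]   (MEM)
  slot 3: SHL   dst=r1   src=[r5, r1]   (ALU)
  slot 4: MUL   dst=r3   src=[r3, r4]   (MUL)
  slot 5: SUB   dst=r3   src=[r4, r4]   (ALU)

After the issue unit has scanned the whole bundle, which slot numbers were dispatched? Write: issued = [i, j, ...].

slot 0 (MUL): ISSUE — free A2,Mu1,Ld2,B1 rp7 wp2
slot 1 (MUL): ISSUE — free A2,Mu0,Ld2,B1 rp5 wp1
slot 2 (MEM): stall WAW — free A2,Mu0,Ld2,B1 rp5 wp1
slot 3 (ALU): ISSUE — free A1,Mu0,Ld2,B1 rp3 wp0
slot 4 (MUL): stall FU — free A1,Mu0,Ld2,B1 rp3 wp0
slot 5 (ALU): stall WR_PORT — free A1,Mu0,Ld2,B1 rp3 wp0

issued = [0, 1, 3]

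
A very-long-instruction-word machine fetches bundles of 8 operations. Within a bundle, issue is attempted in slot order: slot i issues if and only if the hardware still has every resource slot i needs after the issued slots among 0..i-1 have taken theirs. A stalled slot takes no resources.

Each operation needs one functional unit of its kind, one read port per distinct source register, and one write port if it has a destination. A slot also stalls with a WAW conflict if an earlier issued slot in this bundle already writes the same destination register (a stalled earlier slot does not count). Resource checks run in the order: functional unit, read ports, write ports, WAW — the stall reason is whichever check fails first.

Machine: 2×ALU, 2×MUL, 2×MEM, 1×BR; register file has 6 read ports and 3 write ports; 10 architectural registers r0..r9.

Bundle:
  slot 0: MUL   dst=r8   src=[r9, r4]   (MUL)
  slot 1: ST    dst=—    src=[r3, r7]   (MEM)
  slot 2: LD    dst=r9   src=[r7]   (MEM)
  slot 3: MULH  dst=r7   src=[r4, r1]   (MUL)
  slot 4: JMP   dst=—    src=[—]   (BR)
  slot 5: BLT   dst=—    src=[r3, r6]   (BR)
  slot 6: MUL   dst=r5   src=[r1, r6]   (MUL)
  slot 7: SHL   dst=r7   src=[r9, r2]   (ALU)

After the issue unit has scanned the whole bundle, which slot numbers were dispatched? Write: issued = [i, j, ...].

issued = [0, 1, 2, 4]

  0. MUL→r8 ⇒ go  {2A/1Mu/2Ld/1B | 4r 2w}
  1. MEM ⇒ go  {2A/1Mu/1Ld/1B | 2r 2w}
  2. MEM→r9 ⇒ go  {2A/1Mu/0Ld/1B | 1r 1w}
  3. MUL→r7 ⇒ no(RD_PORT)  {2A/1Mu/0Ld/1B | 1r 1w}
  4. BR ⇒ go  {2A/1Mu/0Ld/0B | 1r 1w}
  5. BR ⇒ no(FU)  {2A/1Mu/0Ld/0B | 1r 1w}
  6. MUL→r5 ⇒ no(RD_PORT)  {2A/1Mu/0Ld/0B | 1r 1w}
  7. ALU→r7 ⇒ no(RD_PORT)  {2A/1Mu/0Ld/0B | 1r 1w}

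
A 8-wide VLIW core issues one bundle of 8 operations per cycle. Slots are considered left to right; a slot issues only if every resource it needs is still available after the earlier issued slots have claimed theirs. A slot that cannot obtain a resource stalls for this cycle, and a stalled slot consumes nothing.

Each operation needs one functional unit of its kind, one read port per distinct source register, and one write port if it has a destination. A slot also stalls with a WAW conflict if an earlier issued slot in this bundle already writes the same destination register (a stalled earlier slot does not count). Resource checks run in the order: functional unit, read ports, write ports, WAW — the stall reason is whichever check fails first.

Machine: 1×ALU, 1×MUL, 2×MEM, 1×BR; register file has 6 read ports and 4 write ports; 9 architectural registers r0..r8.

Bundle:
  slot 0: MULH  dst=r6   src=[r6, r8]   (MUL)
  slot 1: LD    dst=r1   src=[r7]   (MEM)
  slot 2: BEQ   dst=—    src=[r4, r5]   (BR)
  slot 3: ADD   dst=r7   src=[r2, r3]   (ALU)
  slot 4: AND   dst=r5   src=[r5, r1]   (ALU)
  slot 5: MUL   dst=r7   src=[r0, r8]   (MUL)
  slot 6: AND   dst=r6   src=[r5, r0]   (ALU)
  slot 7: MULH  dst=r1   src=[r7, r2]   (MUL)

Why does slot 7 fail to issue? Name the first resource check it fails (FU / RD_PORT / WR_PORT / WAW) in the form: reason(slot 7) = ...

reason(slot 7) = FU

#0 MUL src=r6,r8 dispatched  <A:1 Mu:0 Ld:2 B:1 rd:4 wr:3>
#1 MEM src=r7 dispatched  <A:1 Mu:0 Ld:1 B:1 rd:3 wr:2>
#2 BR src=r4,r5 dispatched  <A:1 Mu:0 Ld:1 B:0 rd:1 wr:2>
#3 ALU src=r2,r3 held:RD_PORT  <A:1 Mu:0 Ld:1 B:0 rd:1 wr:2>
#4 ALU src=r5,r1 held:RD_PORT  <A:1 Mu:0 Ld:1 B:0 rd:1 wr:2>
#5 MUL src=r0,r8 held:FU  <A:1 Mu:0 Ld:1 B:0 rd:1 wr:2>
#6 ALU src=r5,r0 held:RD_PORT  <A:1 Mu:0 Ld:1 B:0 rd:1 wr:2>
#7 MUL src=r7,r2 held:FU  <A:1 Mu:0 Ld:1 B:0 rd:1 wr:2>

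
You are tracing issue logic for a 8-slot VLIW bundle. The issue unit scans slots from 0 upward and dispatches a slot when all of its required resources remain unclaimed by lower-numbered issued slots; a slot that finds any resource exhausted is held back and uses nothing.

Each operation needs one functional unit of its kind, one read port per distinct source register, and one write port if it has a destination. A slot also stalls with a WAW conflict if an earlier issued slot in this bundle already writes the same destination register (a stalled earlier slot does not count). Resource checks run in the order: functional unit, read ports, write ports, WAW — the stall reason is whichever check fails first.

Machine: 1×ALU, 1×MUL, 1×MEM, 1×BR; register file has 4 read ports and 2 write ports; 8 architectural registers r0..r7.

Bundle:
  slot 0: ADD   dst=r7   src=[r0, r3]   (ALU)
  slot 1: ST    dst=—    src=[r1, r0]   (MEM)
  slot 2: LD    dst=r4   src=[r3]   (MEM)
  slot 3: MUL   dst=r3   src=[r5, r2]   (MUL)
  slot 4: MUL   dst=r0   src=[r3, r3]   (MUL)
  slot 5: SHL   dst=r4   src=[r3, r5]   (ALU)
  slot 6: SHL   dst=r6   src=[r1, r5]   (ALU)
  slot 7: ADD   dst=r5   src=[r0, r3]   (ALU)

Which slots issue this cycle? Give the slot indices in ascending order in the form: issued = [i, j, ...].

issued = [0, 1]

slot 0 (ALU): ISSUE — free A0,Mu1,Ld1,B1 rp2 wp1
slot 1 (MEM): ISSUE — free A0,Mu1,Ld0,B1 rp0 wp1
slot 2 (MEM): stall FU — free A0,Mu1,Ld0,B1 rp0 wp1
slot 3 (MUL): stall RD_PORT — free A0,Mu1,Ld0,B1 rp0 wp1
slot 4 (MUL): stall RD_PORT — free A0,Mu1,Ld0,B1 rp0 wp1
slot 5 (ALU): stall FU — free A0,Mu1,Ld0,B1 rp0 wp1
slot 6 (ALU): stall FU — free A0,Mu1,Ld0,B1 rp0 wp1
slot 7 (ALU): stall FU — free A0,Mu1,Ld0,B1 rp0 wp1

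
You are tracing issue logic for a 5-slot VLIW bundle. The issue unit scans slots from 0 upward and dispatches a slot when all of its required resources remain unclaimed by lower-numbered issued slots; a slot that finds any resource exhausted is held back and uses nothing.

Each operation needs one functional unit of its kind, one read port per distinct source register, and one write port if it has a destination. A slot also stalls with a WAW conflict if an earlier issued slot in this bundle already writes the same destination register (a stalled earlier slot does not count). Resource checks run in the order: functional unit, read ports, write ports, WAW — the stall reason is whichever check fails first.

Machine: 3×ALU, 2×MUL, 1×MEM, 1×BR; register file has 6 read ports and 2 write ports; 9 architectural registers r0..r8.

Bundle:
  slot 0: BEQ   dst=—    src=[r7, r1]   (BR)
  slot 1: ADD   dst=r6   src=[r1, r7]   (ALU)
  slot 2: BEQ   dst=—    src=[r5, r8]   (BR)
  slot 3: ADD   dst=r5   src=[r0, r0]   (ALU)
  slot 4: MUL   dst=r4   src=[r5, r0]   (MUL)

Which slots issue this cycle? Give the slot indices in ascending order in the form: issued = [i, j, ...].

issued = [0, 1, 3]

[0] BR needs rd=2 wr=0: ok; after: ALU=3 MUL=2 MEM=1 BR=0, R=4, W=2
[1] ALU needs rd=2 wr=1: ok; after: ALU=2 MUL=2 MEM=1 BR=0, R=2, W=1
[2] BR needs rd=2 wr=0: FU; after: ALU=2 MUL=2 MEM=1 BR=0, R=2, W=1
[3] ALU needs rd=1 wr=1: ok; after: ALU=1 MUL=2 MEM=1 BR=0, R=1, W=0
[4] MUL needs rd=2 wr=1: RD_PORT; after: ALU=1 MUL=2 MEM=1 BR=0, R=1, W=0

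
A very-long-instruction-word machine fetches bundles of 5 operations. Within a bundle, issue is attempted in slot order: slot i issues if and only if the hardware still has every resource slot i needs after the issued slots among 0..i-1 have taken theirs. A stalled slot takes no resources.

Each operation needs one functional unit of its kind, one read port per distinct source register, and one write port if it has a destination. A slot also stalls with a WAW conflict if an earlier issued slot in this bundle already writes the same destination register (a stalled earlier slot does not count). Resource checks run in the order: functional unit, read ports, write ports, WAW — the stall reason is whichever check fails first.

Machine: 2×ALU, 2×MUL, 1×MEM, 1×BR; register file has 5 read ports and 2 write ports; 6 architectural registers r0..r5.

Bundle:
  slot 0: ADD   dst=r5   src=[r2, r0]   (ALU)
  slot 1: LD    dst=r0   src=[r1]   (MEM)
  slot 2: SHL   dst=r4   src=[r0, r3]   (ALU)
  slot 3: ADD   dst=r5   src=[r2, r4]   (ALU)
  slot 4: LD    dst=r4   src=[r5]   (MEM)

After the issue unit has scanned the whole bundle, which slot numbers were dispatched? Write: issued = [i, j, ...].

issued = [0, 1]

slot 0 (ALU): ISSUE — free A1,Mu2,Ld1,B1 rp3 wp1
slot 1 (MEM): ISSUE — free A1,Mu2,Ld0,B1 rp2 wp0
slot 2 (ALU): stall WR_PORT — free A1,Mu2,Ld0,B1 rp2 wp0
slot 3 (ALU): stall WR_PORT — free A1,Mu2,Ld0,B1 rp2 wp0
slot 4 (MEM): stall FU — free A1,Mu2,Ld0,B1 rp2 wp0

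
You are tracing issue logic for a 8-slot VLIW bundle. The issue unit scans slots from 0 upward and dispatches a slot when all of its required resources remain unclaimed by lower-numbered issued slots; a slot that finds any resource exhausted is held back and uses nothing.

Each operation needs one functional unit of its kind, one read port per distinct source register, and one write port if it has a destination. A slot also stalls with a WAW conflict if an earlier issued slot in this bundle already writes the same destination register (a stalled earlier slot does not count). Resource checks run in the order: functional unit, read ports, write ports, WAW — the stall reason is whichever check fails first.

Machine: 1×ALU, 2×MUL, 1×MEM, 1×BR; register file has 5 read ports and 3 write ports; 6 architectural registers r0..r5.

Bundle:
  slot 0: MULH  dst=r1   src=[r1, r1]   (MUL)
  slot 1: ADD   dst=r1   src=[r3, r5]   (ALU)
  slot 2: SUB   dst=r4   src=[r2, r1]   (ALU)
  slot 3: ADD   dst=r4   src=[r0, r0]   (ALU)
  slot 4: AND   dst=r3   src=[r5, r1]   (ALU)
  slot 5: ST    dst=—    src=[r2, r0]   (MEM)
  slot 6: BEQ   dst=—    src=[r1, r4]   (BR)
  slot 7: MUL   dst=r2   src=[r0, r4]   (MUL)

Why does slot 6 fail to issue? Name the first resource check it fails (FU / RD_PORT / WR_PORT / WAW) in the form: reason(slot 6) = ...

  0. MUL→r1 ⇒ go  {1A/1Mu/1Ld/1B | 4r 2w}
  1. ALU→r1 ⇒ no(WAW)  {1A/1Mu/1Ld/1B | 4r 2w}
  2. ALU→r4 ⇒ go  {0A/1Mu/1Ld/1B | 2r 1w}
  3. ALU→r4 ⇒ no(FU)  {0A/1Mu/1Ld/1B | 2r 1w}
  4. ALU→r3 ⇒ no(FU)  {0A/1Mu/1Ld/1B | 2r 1w}
  5. MEM ⇒ go  {0A/1Mu/0Ld/1B | 0r 1w}
  6. BR ⇒ no(RD_PORT)  {0A/1Mu/0Ld/1B | 0r 1w}
  7. MUL→r2 ⇒ no(RD_PORT)  {0A/1Mu/0Ld/1B | 0r 1w}

reason(slot 6) = RD_PORT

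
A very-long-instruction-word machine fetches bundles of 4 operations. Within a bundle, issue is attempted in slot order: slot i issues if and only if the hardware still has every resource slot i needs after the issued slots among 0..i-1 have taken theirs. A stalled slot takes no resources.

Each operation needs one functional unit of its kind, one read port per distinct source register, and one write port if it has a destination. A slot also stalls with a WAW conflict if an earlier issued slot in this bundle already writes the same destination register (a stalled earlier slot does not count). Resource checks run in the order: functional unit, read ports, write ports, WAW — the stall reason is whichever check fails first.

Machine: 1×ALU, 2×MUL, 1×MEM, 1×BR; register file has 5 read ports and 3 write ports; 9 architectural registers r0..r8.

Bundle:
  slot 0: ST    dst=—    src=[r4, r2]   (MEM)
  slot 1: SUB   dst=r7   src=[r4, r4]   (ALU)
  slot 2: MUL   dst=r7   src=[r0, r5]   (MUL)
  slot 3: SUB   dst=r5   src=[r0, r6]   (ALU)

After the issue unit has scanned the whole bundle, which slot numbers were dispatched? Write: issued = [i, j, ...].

  0. MEM ⇒ go  {1A/2Mu/0Ld/1B | 3r 3w}
  1. ALU→r7 ⇒ go  {0A/2Mu/0Ld/1B | 2r 2w}
  2. MUL→r7 ⇒ no(WAW)  {0A/2Mu/0Ld/1B | 2r 2w}
  3. ALU→r5 ⇒ no(FU)  {0A/2Mu/0Ld/1B | 2r 2w}

issued = [0, 1]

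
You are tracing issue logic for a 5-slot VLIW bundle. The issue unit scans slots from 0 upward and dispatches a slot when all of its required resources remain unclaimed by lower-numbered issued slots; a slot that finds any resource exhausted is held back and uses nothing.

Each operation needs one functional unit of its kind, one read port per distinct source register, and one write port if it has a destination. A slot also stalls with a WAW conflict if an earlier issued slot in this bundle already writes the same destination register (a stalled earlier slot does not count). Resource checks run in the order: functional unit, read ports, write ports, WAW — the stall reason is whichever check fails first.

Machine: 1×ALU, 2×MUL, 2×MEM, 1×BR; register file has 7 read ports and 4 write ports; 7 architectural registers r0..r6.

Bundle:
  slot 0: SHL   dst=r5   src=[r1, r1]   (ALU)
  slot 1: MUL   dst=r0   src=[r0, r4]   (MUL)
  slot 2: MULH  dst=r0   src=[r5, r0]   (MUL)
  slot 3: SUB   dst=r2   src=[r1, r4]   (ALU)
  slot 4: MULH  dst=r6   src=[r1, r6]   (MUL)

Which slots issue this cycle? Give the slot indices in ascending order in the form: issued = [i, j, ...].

issued = [0, 1, 4]

(0) want 1×ALU +1rd +1wr — yes → AL0|MU2|ME2|BR1|rd6|wr3
(1) want 1×MUL +2rd +1wr — yes → AL0|MU1|ME2|BR1|rd4|wr2
(2) want 1×MUL +2rd +1wr — WAW → AL0|MU1|ME2|BR1|rd4|wr2
(3) want 1×ALU +2rd +1wr — FU → AL0|MU1|ME2|BR1|rd4|wr2
(4) want 1×MUL +2rd +1wr — yes → AL0|MU0|ME2|BR1|rd2|wr1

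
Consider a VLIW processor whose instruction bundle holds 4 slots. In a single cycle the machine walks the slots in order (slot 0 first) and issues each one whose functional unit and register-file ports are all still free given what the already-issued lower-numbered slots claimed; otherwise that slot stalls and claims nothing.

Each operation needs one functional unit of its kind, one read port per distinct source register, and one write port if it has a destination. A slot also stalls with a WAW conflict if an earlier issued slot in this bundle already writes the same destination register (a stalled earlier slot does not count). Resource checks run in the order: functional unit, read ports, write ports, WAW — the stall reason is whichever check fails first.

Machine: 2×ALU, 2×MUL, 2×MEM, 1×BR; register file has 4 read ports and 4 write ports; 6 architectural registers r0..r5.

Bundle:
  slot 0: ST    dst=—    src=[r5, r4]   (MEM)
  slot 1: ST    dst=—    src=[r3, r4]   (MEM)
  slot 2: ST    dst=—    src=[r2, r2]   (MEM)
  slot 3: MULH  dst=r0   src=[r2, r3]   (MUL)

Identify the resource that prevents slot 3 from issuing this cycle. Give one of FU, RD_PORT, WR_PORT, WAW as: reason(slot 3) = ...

  0. MEM ⇒ go  {2A/2Mu/1Ld/1B | 2r 4w}
  1. MEM ⇒ go  {2A/2Mu/0Ld/1B | 0r 4w}
  2. MEM ⇒ no(FU)  {2A/2Mu/0Ld/1B | 0r 4w}
  3. MUL→r0 ⇒ no(RD_PORT)  {2A/2Mu/0Ld/1B | 0r 4w}

reason(slot 3) = RD_PORT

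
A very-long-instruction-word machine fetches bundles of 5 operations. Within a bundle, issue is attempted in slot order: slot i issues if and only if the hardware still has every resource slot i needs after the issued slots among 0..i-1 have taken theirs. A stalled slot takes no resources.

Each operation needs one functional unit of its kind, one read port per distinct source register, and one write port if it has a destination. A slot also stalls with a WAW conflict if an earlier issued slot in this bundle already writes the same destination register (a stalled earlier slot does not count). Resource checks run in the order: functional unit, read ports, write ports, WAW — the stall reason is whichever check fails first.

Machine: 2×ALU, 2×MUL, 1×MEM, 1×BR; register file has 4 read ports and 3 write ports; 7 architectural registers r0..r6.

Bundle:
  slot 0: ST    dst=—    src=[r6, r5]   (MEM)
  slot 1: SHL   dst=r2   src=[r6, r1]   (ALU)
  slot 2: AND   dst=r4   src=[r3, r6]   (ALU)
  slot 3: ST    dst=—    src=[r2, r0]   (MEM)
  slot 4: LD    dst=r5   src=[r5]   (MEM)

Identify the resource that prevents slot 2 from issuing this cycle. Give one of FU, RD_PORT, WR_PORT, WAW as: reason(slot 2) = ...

  0. MEM ⇒ go  {2A/2Mu/0Ld/1B | 2r 3w}
  1. ALU→r2 ⇒ go  {1A/2Mu/0Ld/1B | 0r 2w}
  2. ALU→r4 ⇒ no(RD_PORT)  {1A/2Mu/0Ld/1B | 0r 2w}
  3. MEM ⇒ no(FU)  {1A/2Mu/0Ld/1B | 0r 2w}
  4. MEM→r5 ⇒ no(FU)  {1A/2Mu/0Ld/1B | 0r 2w}

reason(slot 2) = RD_PORT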